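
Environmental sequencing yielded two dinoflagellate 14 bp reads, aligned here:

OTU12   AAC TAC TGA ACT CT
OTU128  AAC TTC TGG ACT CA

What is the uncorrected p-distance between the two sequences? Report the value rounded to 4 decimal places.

The sequences differ at positions 5 (A/T), 9 (A/G), 14 (T/A).
There are 3 differences over 14 sites, so p = 3/14 = 0.2143.

0.2143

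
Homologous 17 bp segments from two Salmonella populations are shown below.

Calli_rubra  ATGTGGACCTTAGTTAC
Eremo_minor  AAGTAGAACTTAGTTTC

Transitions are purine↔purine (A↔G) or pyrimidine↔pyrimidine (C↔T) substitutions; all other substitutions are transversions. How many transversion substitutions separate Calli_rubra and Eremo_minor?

3

Mismatches occur at site 2 (T→A, transversion), site 5 (G→A, transition), site 8 (C→A, transversion), site 16 (A→T, transversion).
Of the 4 differences, 1 transition and 3 transversions, so the answer is 3.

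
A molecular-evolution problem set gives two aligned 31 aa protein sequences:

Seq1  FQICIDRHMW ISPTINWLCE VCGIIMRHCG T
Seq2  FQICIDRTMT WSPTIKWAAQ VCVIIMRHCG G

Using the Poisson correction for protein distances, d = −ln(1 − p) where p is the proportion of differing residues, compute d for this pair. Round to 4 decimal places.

0.3429

Mismatches occur at site 8 (H↔T), site 10 (W↔T), site 11 (I↔W), site 16 (N↔K), site 18 (L↔A), site 19 (C↔A), site 20 (E↔Q), site 23 (G↔V), site 31 (T↔G).
p = 9/31 = 0.290323.
d = −ln(1 − 0.290323) = −ln(0.709677) = 0.3429.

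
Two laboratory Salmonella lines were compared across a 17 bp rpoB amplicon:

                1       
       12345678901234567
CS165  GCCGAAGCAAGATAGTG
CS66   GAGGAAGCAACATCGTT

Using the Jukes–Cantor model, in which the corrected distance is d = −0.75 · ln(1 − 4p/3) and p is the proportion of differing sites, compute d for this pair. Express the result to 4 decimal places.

Mismatches occur at site 2 (C↔A), site 3 (C↔G), site 11 (G↔C), site 14 (A↔C), site 17 (G↔T).
p = 5/17 = 0.294118.
d = −0.75 · ln(1 − (4/3)·0.294118) = −0.75 · ln(0.607843) = −0.75 · (-0.497839) = 0.3734.

0.3734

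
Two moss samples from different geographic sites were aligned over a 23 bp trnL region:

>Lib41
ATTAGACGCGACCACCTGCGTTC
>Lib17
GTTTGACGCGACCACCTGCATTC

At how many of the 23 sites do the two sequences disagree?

3

Differing sites — 1:A/G; 4:A/T; 20:G/A.
That gives 3 mismatches out of 23 aligned sites, so the Hamming distance is 3.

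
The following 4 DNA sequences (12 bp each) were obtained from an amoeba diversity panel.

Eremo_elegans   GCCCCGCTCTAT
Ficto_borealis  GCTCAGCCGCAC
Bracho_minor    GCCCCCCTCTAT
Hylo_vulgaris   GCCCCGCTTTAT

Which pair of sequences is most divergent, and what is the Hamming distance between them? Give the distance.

Pairwise Hamming distances:
  Eremo_elegans vs Ficto_borealis: 6
  Eremo_elegans vs Bracho_minor: 1
  Eremo_elegans vs Hylo_vulgaris: 1
  Ficto_borealis vs Bracho_minor: 7
  Ficto_borealis vs Hylo_vulgaris: 6
  Bracho_minor vs Hylo_vulgaris: 2
The largest is 7, between Ficto_borealis and Bracho_minor.

7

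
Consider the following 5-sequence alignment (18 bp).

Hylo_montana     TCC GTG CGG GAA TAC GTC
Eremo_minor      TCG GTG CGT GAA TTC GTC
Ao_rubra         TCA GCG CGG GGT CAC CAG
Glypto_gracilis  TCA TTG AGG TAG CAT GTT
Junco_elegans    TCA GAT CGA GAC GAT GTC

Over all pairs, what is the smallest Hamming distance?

3

Pairwise Hamming distances:
  Hylo_montana vs Eremo_minor: 3
  Hylo_montana vs Ao_rubra: 8
  Hylo_montana vs Glypto_gracilis: 8
  Hylo_montana vs Junco_elegans: 7
  Eremo_minor vs Ao_rubra: 10
  Eremo_minor vs Glypto_gracilis: 10
  Eremo_minor vs Junco_elegans: 8
  Ao_rubra vs Glypto_gracilis: 10
  Ao_rubra vs Junco_elegans: 10
  Glypto_gracilis vs Junco_elegans: 9
The smallest is 3, between Hylo_montana and Eremo_minor.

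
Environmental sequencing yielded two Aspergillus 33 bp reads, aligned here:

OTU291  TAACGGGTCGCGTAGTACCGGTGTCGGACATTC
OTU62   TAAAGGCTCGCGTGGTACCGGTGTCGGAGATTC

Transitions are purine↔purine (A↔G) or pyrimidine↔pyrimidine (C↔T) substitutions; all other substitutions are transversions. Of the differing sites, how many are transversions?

Mismatches occur at site 4 (C↔A, transversion), site 7 (G↔C, transversion), site 14 (A↔G, transition), site 29 (C↔G, transversion).
Of the 4 differences, 1 transition and 3 transversions, so the answer is 3.

3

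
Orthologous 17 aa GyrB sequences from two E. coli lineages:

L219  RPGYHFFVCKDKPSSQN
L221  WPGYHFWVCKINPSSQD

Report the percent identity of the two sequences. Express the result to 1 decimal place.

70.6%

Mismatches occur at site 1 (R/W), site 7 (F/W), site 11 (D/I), site 12 (K/N), site 17 (N/D).
12 of the 17 sites match, so the percent identity is 12/17 × 100 = 70.6%.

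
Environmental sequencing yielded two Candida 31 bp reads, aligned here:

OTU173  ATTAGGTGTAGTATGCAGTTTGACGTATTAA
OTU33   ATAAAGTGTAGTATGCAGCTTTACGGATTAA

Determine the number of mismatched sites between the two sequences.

5

Mismatches occur at site 3 (T/A), site 5 (G/A), site 19 (T/C), site 22 (G/T), site 26 (T/G).
That gives 5 mismatches out of 31 aligned sites, so the Hamming distance is 5.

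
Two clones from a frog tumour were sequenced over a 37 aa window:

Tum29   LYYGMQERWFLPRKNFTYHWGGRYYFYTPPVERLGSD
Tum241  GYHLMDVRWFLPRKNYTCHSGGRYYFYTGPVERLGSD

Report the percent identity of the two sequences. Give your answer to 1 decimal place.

75.7%

Differing sites — 1:L/G; 3:Y/H; 4:G/L; 6:Q/D; 7:E/V; 16:F/Y; 18:Y/C; 20:W/S; 29:P/G.
28 of the 37 sites match, so the percent identity is 28/37 × 100 = 75.7%.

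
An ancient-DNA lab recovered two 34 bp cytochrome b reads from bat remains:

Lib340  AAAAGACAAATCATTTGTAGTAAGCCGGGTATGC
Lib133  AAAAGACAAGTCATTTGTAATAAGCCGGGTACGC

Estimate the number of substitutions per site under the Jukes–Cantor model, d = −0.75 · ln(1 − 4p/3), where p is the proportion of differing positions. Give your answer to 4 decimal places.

0.0939

The sequences differ at positions 10 (A/G), 20 (G/A), 32 (T/C).
p = 3/34 = 0.088235.
d = −0.75 · ln(1 − (4/3)·0.088235) = −0.75 · ln(0.882353) = −0.75 · (-0.125163) = 0.0939.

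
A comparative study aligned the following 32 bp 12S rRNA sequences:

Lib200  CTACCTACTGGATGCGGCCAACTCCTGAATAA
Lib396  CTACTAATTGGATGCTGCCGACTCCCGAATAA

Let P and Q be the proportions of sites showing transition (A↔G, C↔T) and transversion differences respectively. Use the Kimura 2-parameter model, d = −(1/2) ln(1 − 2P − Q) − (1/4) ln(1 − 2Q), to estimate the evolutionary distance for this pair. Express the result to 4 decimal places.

The sequences differ at positions 5 (C/T, transition), 6 (T/A, transversion), 8 (C/T, transition), 16 (G/T, transversion), 20 (A/G, transition), 26 (T/C, transition).
Of the 6 differences, 4 transitions and 2 transversions over 32 sites: P = 4/32 = 0.125000, Q = 2/32 = 0.062500.
d = −0.5·ln(0.687500) − 0.25·ln(0.875000) = −0.5·(-0.374693) − 0.25·(-0.133531) = 0.2207.

0.2207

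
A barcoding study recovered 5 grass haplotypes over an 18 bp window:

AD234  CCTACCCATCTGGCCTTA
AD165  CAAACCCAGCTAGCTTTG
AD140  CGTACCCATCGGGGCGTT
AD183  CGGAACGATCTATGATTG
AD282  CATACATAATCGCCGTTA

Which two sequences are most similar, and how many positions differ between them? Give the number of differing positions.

5

Pairwise Hamming distances:
  AD234 vs AD165: 6
  AD234 vs AD140: 5
  AD234 vs AD183: 9
  AD234 vs AD282: 8
  AD165 vs AD140: 9
  AD165 vs AD183: 8
  AD165 vs AD282: 10
  AD140 vs AD183: 9
  AD140 vs AD282: 11
  AD183 vs AD282: 13
The smallest is 5, between AD234 and AD140.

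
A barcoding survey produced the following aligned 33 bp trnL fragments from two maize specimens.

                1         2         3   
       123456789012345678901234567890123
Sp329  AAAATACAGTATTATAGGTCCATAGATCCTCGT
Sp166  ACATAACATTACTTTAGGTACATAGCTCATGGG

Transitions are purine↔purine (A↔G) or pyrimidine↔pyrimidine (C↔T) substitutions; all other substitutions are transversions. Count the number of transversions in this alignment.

10

Differing sites — 2:A/C (Tv); 4:A/T (Tv); 5:T/A (Tv); 9:G/T (Tv); 12:T/C (Ti); 14:A/T (Tv); 20:C/A (Tv); 26:A/C (Tv); 29:C/A (Tv); 31:C/G (Tv); 33:T/G (Tv).
Of the 11 differences, 1 transition and 10 transversions, so the answer is 10.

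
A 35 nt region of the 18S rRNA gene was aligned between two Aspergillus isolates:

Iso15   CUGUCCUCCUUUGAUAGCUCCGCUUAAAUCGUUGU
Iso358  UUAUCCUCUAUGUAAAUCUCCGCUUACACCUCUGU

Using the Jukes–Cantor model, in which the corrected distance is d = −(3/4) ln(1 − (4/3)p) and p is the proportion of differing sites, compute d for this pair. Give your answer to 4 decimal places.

0.4582

The sequences differ at positions 1 (C/U), 3 (G/A), 9 (C/U), 10 (U/A), 12 (U/G), 13 (G/U), 15 (U/A), 17 (G/U), 27 (A/C), 29 (U/C), 31 (G/U), 32 (U/C).
p = 12/35 = 0.342857.
d = −0.75 · ln(1 − (4/3)·0.342857) = −0.75 · ln(0.542857) = −0.75 · (-0.610909) = 0.4582.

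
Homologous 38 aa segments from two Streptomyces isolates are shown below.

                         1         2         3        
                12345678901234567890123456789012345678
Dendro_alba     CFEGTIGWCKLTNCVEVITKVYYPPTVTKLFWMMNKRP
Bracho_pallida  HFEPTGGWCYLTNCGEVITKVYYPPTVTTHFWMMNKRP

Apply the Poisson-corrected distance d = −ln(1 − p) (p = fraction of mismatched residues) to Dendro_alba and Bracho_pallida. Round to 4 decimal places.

0.2036

The sequences differ at positions 1 (C/H), 4 (G/P), 6 (I/G), 10 (K/Y), 15 (V/G), 29 (K/T), 30 (L/H).
p = 7/38 = 0.184211.
d = −ln(1 − 0.184211) = −ln(0.815789) = 0.2036.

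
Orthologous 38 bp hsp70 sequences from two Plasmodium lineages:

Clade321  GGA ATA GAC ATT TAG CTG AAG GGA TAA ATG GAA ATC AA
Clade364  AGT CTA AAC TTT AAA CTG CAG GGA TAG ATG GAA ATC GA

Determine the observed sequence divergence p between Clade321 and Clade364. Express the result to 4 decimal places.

Mismatches occur at site 1 (G↔A), site 3 (A↔T), site 4 (A↔C), site 7 (G↔A), site 10 (A↔T), site 13 (T↔A), site 15 (G↔A), site 19 (A↔C), site 27 (A↔G), site 37 (A↔G).
There are 10 differences over 38 sites, so p = 10/38 = 0.2632.

0.2632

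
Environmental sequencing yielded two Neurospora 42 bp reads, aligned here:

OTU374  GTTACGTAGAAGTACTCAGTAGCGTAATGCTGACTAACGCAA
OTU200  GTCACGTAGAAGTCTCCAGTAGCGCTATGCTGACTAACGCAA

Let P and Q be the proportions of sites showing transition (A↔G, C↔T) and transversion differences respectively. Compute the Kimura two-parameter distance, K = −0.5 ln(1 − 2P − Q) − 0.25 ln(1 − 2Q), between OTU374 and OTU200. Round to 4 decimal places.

The sequences differ at positions 3 (T/C, transition), 14 (A/C, transversion), 15 (C/T, transition), 16 (T/C, transition), 25 (T/C, transition), 26 (A/T, transversion).
Of the 6 differences, 4 transitions and 2 transversions over 42 sites: P = 4/42 = 0.095238, Q = 2/42 = 0.047619.
d = −0.5·ln(0.761905) − 0.25·ln(0.904762) = −0.5·(-0.271933) − 0.25·(-0.100083) = 0.1610.

0.1610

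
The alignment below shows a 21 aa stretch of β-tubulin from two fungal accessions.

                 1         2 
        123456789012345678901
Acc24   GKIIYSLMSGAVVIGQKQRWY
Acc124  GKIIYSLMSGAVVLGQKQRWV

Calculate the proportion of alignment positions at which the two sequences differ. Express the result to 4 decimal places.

0.0952

Differing sites — 14:I/L; 21:Y/V.
There are 2 differences over 21 sites, so p = 2/21 = 0.0952.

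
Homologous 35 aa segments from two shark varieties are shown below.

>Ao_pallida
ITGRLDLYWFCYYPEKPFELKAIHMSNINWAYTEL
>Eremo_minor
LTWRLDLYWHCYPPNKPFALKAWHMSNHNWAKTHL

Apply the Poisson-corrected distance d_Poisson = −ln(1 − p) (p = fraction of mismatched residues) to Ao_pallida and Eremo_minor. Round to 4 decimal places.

0.3365

Differing sites — 1:I/L; 3:G/W; 10:F/H; 13:Y/P; 15:E/N; 19:E/A; 23:I/W; 28:I/H; 32:Y/K; 34:E/H.
p = 10/35 = 0.285714.
d = −ln(1 − 0.285714) = −ln(0.714286) = 0.3365.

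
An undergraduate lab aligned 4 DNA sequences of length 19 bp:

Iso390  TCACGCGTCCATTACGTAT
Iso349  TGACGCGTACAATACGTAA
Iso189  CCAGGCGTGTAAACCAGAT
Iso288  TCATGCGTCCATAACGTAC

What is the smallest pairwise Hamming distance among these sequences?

3

Pairwise Hamming distances:
  Iso390 vs Iso349: 4
  Iso390 vs Iso189: 9
  Iso390 vs Iso288: 3
  Iso349 vs Iso189: 10
  Iso349 vs Iso288: 6
  Iso189 vs Iso288: 9
The smallest is 3, between Iso390 and Iso288.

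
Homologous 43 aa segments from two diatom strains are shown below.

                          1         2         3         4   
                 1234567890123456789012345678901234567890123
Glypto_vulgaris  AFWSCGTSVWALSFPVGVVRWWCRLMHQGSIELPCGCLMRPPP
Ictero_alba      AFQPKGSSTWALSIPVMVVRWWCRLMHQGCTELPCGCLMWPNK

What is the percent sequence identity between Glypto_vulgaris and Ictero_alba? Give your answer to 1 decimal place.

The sequences differ at positions 3 (W/Q), 4 (S/P), 5 (C/K), 7 (T/S), 9 (V/T), 14 (F/I), 17 (G/M), 30 (S/C), 31 (I/T), 40 (R/W), 42 (P/N), 43 (P/K).
31 of the 43 sites match, so the percent identity is 31/43 × 100 = 72.1%.

72.1%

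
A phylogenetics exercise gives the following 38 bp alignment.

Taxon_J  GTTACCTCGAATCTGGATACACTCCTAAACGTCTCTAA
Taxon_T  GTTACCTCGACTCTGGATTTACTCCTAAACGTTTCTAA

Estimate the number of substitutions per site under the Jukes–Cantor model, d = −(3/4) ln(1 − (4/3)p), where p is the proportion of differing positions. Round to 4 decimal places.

The sequences differ at positions 11 (A/C), 19 (A/T), 20 (C/T), 33 (C/T).
p = 4/38 = 0.105263.
d = −0.75 · ln(1 − (4/3)·0.105263) = −0.75 · ln(0.859649) = −0.75 · (-0.151231) = 0.1134.

0.1134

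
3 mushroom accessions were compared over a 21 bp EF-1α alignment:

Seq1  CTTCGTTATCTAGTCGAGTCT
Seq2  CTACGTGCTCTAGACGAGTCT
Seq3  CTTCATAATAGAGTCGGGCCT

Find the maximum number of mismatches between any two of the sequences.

9

Pairwise Hamming distances:
  Seq1 vs Seq2: 4
  Seq1 vs Seq3: 6
  Seq2 vs Seq3: 9
The largest is 9, between Seq2 and Seq3.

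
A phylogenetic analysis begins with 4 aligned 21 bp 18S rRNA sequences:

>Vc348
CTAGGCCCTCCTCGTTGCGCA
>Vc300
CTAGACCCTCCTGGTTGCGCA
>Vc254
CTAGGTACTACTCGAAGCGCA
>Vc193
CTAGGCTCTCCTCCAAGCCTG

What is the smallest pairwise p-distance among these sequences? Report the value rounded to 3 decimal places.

Pairwise Hamming distances:
  Vc348 vs Vc300: 2
  Vc348 vs Vc254: 5
  Vc348 vs Vc193: 7
  Vc300 vs Vc254: 7
  Vc300 vs Vc193: 9
  Vc254 vs Vc193: 7
The smallest is 2 mismatches, between Vc348 and Vc300; p = 2/21 = 0.095.

0.095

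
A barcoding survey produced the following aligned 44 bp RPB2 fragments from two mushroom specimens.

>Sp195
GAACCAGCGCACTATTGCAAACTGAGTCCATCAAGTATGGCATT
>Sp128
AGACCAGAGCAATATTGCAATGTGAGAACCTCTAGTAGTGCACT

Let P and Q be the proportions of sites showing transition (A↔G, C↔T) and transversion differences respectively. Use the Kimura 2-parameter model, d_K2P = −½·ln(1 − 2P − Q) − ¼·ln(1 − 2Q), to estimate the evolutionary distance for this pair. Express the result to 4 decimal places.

Differing sites — 1:G/A (Ti); 2:A/G (Ti); 8:C/A (Tv); 12:C/A (Tv); 21:A/T (Tv); 22:C/G (Tv); 27:T/A (Tv); 28:C/A (Tv); 30:A/C (Tv); 33:A/T (Tv); 38:T/G (Tv); 39:G/T (Tv); 43:T/C (Ti).
Of the 13 differences, 3 transitions and 10 transversions over 44 sites: P = 3/44 = 0.068182, Q = 10/44 = 0.227273.
d = −0.5·ln(0.636363) − 0.25·ln(0.545454) = −0.5·(-0.451986) − 0.25·(-0.606137) = 0.3775.

0.3775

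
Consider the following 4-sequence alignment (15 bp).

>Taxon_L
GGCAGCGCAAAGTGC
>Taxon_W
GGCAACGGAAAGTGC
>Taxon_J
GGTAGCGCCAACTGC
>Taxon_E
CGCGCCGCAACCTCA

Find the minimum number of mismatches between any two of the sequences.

Pairwise Hamming distances:
  Taxon_L vs Taxon_W: 2
  Taxon_L vs Taxon_J: 3
  Taxon_L vs Taxon_E: 7
  Taxon_W vs Taxon_J: 5
  Taxon_W vs Taxon_E: 8
  Taxon_J vs Taxon_E: 8
The smallest is 2, between Taxon_L and Taxon_W.

2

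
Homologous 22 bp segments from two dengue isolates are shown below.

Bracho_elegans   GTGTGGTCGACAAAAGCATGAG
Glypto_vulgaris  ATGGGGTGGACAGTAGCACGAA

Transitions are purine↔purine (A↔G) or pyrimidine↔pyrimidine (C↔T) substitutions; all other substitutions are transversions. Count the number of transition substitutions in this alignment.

4

The sequences differ at positions 1 (G/A, transition), 4 (T/G, transversion), 8 (C/G, transversion), 13 (A/G, transition), 14 (A/T, transversion), 19 (T/C, transition), 22 (G/A, transition).
Of the 7 differences, 4 transitions and 3 transversions, so the answer is 4.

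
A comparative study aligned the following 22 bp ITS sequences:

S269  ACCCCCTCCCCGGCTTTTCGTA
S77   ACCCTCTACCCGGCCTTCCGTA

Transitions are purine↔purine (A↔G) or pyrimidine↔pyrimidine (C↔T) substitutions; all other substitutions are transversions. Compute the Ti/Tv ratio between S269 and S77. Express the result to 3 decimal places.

3.000

Mismatches occur at site 5 (C↔T, transition), site 8 (C↔A, transversion), site 15 (T↔C, transition), site 18 (T↔C, transition).
Of the 4 differences, 3 transitions and 1 transversion, so Ti/Tv = 3/1 = 3.000.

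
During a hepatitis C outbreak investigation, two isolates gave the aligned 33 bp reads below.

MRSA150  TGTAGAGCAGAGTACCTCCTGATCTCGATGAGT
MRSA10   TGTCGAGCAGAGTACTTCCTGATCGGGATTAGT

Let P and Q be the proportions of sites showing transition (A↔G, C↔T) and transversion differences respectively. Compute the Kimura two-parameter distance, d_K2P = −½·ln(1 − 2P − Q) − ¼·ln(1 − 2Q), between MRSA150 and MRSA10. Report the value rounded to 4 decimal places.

0.1697

The sequences differ at positions 4 (A/C, transversion), 16 (C/T, transition), 25 (T/G, transversion), 26 (C/G, transversion), 30 (G/T, transversion).
Of the 5 differences, 1 transition and 4 transversions over 33 sites: P = 1/33 = 0.030303, Q = 4/33 = 0.121212.
d = −0.5·ln(0.818182) − 0.25·ln(0.757576) = −0.5·(-0.200670) − 0.25·(-0.277631) = 0.1697.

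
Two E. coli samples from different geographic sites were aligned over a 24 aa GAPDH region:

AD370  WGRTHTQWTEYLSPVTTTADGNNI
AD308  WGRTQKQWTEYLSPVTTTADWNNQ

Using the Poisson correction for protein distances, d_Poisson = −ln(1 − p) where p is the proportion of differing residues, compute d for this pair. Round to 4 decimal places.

0.1823

The sequences differ at positions 5 (H/Q), 6 (T/K), 21 (G/W), 24 (I/Q).
p = 4/24 = 0.166667.
d = −ln(1 − 0.166667) = −ln(0.833333) = 0.1823.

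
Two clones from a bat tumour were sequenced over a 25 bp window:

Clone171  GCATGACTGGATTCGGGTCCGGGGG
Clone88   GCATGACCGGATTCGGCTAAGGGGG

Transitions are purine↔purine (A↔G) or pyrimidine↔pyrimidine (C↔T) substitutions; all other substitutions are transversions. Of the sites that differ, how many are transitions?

Differing sites — 8:T/C (Ti); 17:G/C (Tv); 19:C/A (Tv); 20:C/A (Tv).
Of the 4 differences, 1 transition and 3 transversions, so the answer is 1.

1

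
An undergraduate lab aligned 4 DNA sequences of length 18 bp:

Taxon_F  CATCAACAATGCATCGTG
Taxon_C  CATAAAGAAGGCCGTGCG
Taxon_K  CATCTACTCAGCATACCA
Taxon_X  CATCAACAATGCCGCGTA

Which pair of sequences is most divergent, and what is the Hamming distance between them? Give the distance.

11

Pairwise Hamming distances:
  Taxon_F vs Taxon_C: 7
  Taxon_F vs Taxon_K: 8
  Taxon_F vs Taxon_X: 3
  Taxon_C vs Taxon_K: 11
  Taxon_C vs Taxon_X: 6
  Taxon_K vs Taxon_X: 9
The largest is 11, between Taxon_C and Taxon_K.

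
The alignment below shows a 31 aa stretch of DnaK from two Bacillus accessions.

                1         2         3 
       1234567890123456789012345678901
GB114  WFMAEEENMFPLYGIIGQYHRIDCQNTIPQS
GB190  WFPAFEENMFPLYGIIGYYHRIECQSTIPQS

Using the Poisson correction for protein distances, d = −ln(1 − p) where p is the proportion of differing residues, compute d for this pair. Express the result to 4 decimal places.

0.1759

Mismatches occur at site 3 (M→P), site 5 (E→F), site 18 (Q→Y), site 23 (D→E), site 26 (N→S).
p = 5/31 = 0.161290.
d = −ln(1 − 0.161290) = −ln(0.838710) = 0.1759.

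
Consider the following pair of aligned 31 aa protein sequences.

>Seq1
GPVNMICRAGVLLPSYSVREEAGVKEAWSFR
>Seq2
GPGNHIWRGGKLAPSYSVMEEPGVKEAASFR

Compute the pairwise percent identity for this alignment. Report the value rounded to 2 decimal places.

70.97%

Mismatches occur at site 3 (V/G), site 5 (M/H), site 7 (C/W), site 9 (A/G), site 11 (V/K), site 13 (L/A), site 19 (R/M), site 22 (A/P), site 28 (W/A).
22 of the 31 sites match, so the percent identity is 22/31 × 100 = 70.97%.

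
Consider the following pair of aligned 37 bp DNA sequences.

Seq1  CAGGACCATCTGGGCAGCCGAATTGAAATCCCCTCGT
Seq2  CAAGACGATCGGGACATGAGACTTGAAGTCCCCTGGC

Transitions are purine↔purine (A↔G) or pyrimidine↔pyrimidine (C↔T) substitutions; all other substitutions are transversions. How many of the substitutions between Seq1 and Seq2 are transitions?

4

Differing sites — 3:G/A (Ti); 7:C/G (Tv); 11:T/G (Tv); 14:G/A (Ti); 17:G/T (Tv); 18:C/G (Tv); 19:C/A (Tv); 22:A/C (Tv); 28:A/G (Ti); 35:C/G (Tv); 37:T/C (Ti).
Of the 11 differences, 4 transitions and 7 transversions, so the answer is 4.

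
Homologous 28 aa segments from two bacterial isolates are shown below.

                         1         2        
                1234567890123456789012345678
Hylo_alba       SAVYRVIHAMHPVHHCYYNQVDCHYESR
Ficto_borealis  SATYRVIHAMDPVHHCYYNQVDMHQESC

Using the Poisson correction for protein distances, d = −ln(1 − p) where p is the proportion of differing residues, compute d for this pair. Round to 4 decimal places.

0.1967

Mismatches occur at site 3 (V→T), site 11 (H→D), site 23 (C→M), site 25 (Y→Q), site 28 (R→C).
p = 5/28 = 0.178571.
d = −ln(1 − 0.178571) = −ln(0.821429) = 0.1967.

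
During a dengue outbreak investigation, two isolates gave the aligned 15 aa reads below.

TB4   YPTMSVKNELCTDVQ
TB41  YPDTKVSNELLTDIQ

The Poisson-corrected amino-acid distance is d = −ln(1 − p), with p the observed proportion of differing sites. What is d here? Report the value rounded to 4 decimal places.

0.5108

Differing sites — 3:T/D; 4:M/T; 5:S/K; 7:K/S; 11:C/L; 14:V/I.
p = 6/15 = 0.400000.
d = −ln(1 − 0.400000) = −ln(0.600000) = 0.5108.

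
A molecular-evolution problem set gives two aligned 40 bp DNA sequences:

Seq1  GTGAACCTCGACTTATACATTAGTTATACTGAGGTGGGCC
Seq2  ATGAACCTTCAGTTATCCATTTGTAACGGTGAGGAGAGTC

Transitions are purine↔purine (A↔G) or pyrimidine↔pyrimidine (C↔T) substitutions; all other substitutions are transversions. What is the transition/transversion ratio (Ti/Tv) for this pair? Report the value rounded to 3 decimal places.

0.857

Mismatches occur at site 1 (G→A, transition), site 9 (C→T, transition), site 10 (G→C, transversion), site 12 (C→G, transversion), site 17 (A→C, transversion), site 22 (A→T, transversion), site 25 (T→A, transversion), site 27 (T→C, transition), site 28 (A→G, transition), site 29 (C→G, transversion), site 35 (T→A, transversion), site 37 (G→A, transition), site 39 (C→T, transition).
Of the 13 differences, 6 transitions and 7 transversions, so Ti/Tv = 6/7 = 0.857.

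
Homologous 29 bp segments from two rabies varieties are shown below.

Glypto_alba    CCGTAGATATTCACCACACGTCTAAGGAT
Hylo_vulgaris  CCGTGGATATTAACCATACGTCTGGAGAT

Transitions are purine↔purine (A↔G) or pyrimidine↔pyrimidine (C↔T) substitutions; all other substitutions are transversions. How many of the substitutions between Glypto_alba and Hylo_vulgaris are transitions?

The sequences differ at positions 5 (A/G, transition), 12 (C/A, transversion), 17 (C/T, transition), 24 (A/G, transition), 25 (A/G, transition), 26 (G/A, transition).
Of the 6 differences, 5 transitions and 1 transversion, so the answer is 5.

5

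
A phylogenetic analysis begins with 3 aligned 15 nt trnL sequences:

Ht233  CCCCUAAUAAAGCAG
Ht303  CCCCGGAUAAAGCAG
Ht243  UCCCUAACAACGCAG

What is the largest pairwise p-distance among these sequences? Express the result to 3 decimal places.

0.333

Pairwise Hamming distances:
  Ht233 vs Ht303: 2
  Ht233 vs Ht243: 3
  Ht303 vs Ht243: 5
The largest is 5 mismatches, between Ht303 and Ht243; p = 5/15 = 0.333.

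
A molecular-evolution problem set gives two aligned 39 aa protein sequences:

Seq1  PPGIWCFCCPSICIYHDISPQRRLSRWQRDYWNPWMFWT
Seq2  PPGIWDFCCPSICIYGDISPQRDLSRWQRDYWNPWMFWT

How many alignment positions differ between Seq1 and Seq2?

The sequences differ at positions 6 (C/D), 16 (H/G), 23 (R/D).
That gives 3 mismatches out of 39 aligned sites, so the Hamming distance is 3.

3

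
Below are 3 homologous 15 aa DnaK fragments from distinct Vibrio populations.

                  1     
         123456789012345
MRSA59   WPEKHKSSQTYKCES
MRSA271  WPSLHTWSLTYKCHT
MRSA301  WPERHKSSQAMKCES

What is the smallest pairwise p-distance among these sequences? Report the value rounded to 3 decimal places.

0.200

Pairwise Hamming distances:
  MRSA59 vs MRSA271: 7
  MRSA59 vs MRSA301: 3
  MRSA271 vs MRSA301: 9
The smallest is 3 mismatches, between MRSA59 and MRSA301; p = 3/15 = 0.200.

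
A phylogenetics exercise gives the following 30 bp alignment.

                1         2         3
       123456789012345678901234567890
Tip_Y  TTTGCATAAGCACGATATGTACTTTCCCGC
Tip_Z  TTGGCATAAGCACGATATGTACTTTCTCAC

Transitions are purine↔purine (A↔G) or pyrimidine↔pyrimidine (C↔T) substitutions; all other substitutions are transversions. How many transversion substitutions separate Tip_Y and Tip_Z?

1

The sequences differ at positions 3 (T/G, transversion), 27 (C/T, transition), 29 (G/A, transition).
Of the 3 differences, 2 transitions and 1 transversion, so the answer is 1.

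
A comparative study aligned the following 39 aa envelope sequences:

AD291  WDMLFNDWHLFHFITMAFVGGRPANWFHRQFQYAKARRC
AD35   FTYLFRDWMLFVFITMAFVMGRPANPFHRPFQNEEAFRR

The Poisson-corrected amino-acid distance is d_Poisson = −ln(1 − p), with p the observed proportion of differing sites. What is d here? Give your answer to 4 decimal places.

0.4447

The sequences differ at positions 1 (W/F), 2 (D/T), 3 (M/Y), 6 (N/R), 9 (H/M), 12 (H/V), 20 (G/M), 26 (W/P), 30 (Q/P), 33 (Y/N), 34 (A/E), 35 (K/E), 37 (R/F), 39 (C/R).
p = 14/39 = 0.358974.
d = −ln(1 − 0.358974) = −ln(0.641026) = 0.4447.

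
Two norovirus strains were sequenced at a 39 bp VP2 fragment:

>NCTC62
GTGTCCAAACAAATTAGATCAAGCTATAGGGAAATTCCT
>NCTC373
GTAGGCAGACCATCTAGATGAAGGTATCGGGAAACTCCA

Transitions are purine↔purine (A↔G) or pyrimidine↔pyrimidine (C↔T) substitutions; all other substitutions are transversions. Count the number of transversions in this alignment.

The sequences differ at positions 3 (G/A, transition), 4 (T/G, transversion), 5 (C/G, transversion), 8 (A/G, transition), 11 (A/C, transversion), 13 (A/T, transversion), 14 (T/C, transition), 20 (C/G, transversion), 24 (C/G, transversion), 28 (A/C, transversion), 35 (T/C, transition), 39 (T/A, transversion).
Of the 12 differences, 4 transitions and 8 transversions, so the answer is 8.

8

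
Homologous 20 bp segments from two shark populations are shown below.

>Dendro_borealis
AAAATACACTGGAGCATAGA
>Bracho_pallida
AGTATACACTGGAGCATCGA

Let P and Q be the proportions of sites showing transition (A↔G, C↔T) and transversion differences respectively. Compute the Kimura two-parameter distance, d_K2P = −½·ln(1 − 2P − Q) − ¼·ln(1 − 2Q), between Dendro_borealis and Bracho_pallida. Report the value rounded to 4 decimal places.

0.1674

The sequences differ at positions 2 (A/G, transition), 3 (A/T, transversion), 18 (A/C, transversion).
Of the 3 differences, 1 transition and 2 transversions over 20 sites: P = 1/20 = 0.050000, Q = 2/20 = 0.100000.
d = −0.5·ln(0.800000) − 0.25·ln(0.800000) = −0.5·(-0.223144) − 0.25·(-0.223144) = 0.1674.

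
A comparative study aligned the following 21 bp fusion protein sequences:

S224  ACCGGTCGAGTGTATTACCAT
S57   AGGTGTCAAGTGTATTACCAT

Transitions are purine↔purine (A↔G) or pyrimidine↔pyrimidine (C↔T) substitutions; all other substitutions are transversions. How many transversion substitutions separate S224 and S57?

Mismatches occur at site 2 (C↔G, transversion), site 3 (C↔G, transversion), site 4 (G↔T, transversion), site 8 (G↔A, transition).
Of the 4 differences, 1 transition and 3 transversions, so the answer is 3.

3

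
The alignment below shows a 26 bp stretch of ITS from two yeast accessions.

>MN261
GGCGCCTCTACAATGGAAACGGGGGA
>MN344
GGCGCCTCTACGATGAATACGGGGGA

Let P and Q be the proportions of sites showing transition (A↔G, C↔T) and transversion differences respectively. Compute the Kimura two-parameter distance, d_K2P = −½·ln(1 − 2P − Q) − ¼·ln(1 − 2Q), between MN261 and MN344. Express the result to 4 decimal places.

0.1268

Mismatches occur at site 12 (A/G, transition), site 16 (G/A, transition), site 18 (A/T, transversion).
Of the 3 differences, 2 transitions and 1 transversion over 26 sites: P = 2/26 = 0.076923, Q = 1/26 = 0.038462.
d = −0.5·ln(0.807692) − 0.25·ln(0.923076) = −0.5·(-0.213574) − 0.25·(-0.080044) = 0.1268.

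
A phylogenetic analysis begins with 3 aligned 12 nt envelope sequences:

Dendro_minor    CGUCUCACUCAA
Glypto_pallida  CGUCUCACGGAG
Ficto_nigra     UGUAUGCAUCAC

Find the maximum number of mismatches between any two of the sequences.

Pairwise Hamming distances:
  Dendro_minor vs Glypto_pallida: 3
  Dendro_minor vs Ficto_nigra: 6
  Glypto_pallida vs Ficto_nigra: 8
The largest is 8, between Glypto_pallida and Ficto_nigra.

8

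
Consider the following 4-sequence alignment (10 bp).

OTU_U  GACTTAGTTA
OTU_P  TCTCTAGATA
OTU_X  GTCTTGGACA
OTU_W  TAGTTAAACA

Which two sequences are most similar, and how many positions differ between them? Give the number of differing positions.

Pairwise Hamming distances:
  OTU_U vs OTU_P: 5
  OTU_U vs OTU_X: 4
  OTU_U vs OTU_W: 5
  OTU_P vs OTU_X: 6
  OTU_P vs OTU_W: 5
  OTU_X vs OTU_W: 5
The smallest is 4, between OTU_U and OTU_X.

4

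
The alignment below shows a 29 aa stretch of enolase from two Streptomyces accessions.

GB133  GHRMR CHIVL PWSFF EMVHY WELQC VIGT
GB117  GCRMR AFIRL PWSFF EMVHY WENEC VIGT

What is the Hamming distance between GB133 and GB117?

The sequences differ at positions 2 (H/C), 6 (C/A), 7 (H/F), 9 (V/R), 23 (L/N), 24 (Q/E).
That gives 6 mismatches out of 29 aligned sites, so the Hamming distance is 6.

6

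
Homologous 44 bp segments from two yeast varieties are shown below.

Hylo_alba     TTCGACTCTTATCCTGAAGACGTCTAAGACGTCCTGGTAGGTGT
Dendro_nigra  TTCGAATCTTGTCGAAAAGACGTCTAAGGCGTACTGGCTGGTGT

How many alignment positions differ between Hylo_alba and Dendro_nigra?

Mismatches occur at site 6 (C/A), site 11 (A/G), site 14 (C/G), site 15 (T/A), site 16 (G/A), site 29 (A/G), site 33 (C/A), site 38 (T/C), site 39 (A/T).
That gives 9 mismatches out of 44 aligned sites, so the Hamming distance is 9.

9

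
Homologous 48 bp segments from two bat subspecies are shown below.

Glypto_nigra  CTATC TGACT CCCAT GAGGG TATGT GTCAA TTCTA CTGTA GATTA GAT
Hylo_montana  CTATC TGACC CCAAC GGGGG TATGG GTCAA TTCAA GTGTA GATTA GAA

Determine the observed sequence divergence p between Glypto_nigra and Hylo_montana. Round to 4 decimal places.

Differing sites — 10:T/C; 13:C/A; 15:T/C; 17:A/G; 25:T/G; 34:T/A; 36:C/G; 48:T/A.
There are 8 differences over 48 sites, so p = 8/48 = 0.1667.

0.1667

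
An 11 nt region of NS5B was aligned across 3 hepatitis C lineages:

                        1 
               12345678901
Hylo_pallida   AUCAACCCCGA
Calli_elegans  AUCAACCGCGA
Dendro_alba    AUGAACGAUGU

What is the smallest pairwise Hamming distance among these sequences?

1

Pairwise Hamming distances:
  Hylo_pallida vs Calli_elegans: 1
  Hylo_pallida vs Dendro_alba: 5
  Calli_elegans vs Dendro_alba: 5
The smallest is 1, between Hylo_pallida and Calli_elegans.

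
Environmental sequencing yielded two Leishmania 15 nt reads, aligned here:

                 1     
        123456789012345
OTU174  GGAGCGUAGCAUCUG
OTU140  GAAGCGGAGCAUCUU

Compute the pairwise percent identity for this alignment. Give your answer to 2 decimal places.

80.00%

Mismatches occur at site 2 (G/A), site 7 (U/G), site 15 (G/U).
12 of the 15 sites match, so the percent identity is 12/15 × 100 = 80.00%.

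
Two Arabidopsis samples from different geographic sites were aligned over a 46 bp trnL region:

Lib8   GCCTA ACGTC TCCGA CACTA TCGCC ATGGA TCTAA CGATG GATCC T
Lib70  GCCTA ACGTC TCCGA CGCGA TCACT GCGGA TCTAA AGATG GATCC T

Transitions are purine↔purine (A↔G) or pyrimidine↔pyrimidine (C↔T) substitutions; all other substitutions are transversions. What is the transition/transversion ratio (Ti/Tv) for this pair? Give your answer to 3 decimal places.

The sequences differ at positions 17 (A/G, transition), 19 (T/G, transversion), 23 (G/A, transition), 25 (C/T, transition), 26 (A/G, transition), 27 (T/C, transition), 36 (C/A, transversion).
Of the 7 differences, 5 transitions and 2 transversions, so Ti/Tv = 5/2 = 2.500.

2.500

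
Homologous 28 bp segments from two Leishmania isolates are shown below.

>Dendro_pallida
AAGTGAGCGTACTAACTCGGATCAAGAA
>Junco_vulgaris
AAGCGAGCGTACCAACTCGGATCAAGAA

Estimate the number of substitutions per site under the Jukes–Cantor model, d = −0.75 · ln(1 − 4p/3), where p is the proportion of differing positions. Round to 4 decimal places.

0.0751

Mismatches occur at site 4 (T↔C), site 13 (T↔C).
p = 2/28 = 0.071429.
d = −0.75 · ln(1 − (4/3)·0.071429) = −0.75 · ln(0.904761) = −0.75 · (-0.100084) = 0.0751.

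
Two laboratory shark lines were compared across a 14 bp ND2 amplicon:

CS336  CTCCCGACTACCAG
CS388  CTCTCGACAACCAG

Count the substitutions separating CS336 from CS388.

Mismatches occur at site 4 (C/T), site 9 (T/A).
That gives 2 mismatches out of 14 aligned sites, so the Hamming distance is 2.

2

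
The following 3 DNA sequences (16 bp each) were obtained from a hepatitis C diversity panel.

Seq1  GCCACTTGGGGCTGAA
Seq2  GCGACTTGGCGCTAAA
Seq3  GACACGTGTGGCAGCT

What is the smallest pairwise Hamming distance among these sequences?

Pairwise Hamming distances:
  Seq1 vs Seq2: 3
  Seq1 vs Seq3: 6
  Seq2 vs Seq3: 9
The smallest is 3, between Seq1 and Seq2.

3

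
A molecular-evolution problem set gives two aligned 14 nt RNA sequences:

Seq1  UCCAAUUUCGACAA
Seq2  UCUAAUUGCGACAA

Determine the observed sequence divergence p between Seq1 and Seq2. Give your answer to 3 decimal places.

0.143

The sequences differ at positions 3 (C/U), 8 (U/G).
There are 2 differences over 14 sites, so p = 2/14 = 0.143.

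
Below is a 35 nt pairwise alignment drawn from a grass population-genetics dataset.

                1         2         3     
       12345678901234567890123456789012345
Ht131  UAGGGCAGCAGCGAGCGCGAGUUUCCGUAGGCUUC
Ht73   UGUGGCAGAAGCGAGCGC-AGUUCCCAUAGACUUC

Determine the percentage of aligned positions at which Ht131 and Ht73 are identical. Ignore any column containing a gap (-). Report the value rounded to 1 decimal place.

Excluding the 1 gap column leaves 34 comparable sites.
Differing sites — 2:A/G; 3:G/U; 9:C/A; 24:U/C; 27:G/A; 31:G/A.
28 of the 34 comparable sites match, so the percent identity is 28/34 × 100 = 82.4%.

82.4%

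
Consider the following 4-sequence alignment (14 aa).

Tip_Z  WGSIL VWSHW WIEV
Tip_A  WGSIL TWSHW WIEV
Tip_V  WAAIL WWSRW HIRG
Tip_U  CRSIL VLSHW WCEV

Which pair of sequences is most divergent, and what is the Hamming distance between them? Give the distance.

10

Pairwise Hamming distances:
  Tip_Z vs Tip_A: 1
  Tip_Z vs Tip_V: 7
  Tip_Z vs Tip_U: 4
  Tip_A vs Tip_V: 7
  Tip_A vs Tip_U: 5
  Tip_V vs Tip_U: 10
The largest is 10, between Tip_V and Tip_U.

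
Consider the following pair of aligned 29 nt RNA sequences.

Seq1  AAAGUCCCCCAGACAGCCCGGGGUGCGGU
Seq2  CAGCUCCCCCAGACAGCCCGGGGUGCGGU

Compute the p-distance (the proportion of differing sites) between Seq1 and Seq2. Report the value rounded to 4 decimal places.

0.1034

Differing sites — 1:A/C; 3:A/G; 4:G/C.
There are 3 differences over 29 sites, so p = 3/29 = 0.1034.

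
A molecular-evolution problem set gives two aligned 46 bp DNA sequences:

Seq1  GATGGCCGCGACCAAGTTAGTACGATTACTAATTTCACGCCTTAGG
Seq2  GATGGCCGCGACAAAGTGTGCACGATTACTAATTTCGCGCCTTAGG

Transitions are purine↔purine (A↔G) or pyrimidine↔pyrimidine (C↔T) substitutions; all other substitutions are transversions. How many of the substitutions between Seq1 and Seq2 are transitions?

Differing sites — 13:C/A (Tv); 18:T/G (Tv); 19:A/T (Tv); 21:T/C (Ti); 37:A/G (Ti).
Of the 5 differences, 2 transitions and 3 transversions, so the answer is 2.

2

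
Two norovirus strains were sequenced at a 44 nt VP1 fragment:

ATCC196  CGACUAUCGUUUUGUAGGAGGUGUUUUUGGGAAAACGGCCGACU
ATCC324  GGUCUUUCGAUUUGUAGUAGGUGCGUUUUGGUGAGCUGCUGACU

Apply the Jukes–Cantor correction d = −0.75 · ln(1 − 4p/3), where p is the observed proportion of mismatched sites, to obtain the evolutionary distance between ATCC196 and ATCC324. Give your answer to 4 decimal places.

0.3756

Mismatches occur at site 1 (C↔G), site 3 (A↔U), site 6 (A↔U), site 10 (U↔A), site 18 (G↔U), site 24 (U↔C), site 25 (U↔G), site 29 (G↔U), site 32 (A↔U), site 33 (A↔G), site 35 (A↔G), site 37 (G↔U), site 40 (C↔U).
p = 13/44 = 0.295455.
d = −0.75 · ln(1 − (4/3)·0.295455) = −0.75 · ln(0.606060) = −0.75 · (-0.500776) = 0.3756.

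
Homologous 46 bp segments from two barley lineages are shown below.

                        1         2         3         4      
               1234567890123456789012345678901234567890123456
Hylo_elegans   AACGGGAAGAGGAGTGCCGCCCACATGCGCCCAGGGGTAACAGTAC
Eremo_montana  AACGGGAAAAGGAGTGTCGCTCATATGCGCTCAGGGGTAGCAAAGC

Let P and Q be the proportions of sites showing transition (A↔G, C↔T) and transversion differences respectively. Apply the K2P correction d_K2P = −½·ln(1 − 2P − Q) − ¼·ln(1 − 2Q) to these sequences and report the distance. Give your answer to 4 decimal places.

0.2418

Differing sites — 9:G/A (Ti); 17:C/T (Ti); 21:C/T (Ti); 24:C/T (Ti); 31:C/T (Ti); 40:A/G (Ti); 43:G/A (Ti); 44:T/A (Tv); 45:A/G (Ti).
Of the 9 differences, 8 transitions and 1 transversion over 46 sites: P = 8/46 = 0.173913, Q = 1/46 = 0.021739.
d = −0.5·ln(0.630435) − 0.25·ln(0.956522) = −0.5·(-0.461345) − 0.25·(-0.044451) = 0.2418.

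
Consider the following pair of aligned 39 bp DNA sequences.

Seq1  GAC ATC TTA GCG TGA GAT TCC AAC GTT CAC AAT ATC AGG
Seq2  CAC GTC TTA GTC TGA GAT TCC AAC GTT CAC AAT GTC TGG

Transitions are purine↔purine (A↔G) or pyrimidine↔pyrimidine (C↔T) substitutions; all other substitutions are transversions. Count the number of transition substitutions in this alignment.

3

Differing sites — 1:G/C (Tv); 4:A/G (Ti); 11:C/T (Ti); 12:G/C (Tv); 34:A/G (Ti); 37:A/T (Tv).
Of the 6 differences, 3 transitions and 3 transversions, so the answer is 3.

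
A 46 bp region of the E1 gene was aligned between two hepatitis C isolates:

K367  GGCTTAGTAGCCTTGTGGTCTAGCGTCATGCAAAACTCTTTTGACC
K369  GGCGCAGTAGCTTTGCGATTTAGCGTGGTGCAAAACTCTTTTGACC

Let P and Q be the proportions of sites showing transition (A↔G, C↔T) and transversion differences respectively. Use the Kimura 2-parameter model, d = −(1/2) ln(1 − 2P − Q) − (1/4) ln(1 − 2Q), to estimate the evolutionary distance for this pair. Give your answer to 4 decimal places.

The sequences differ at positions 4 (T/G, transversion), 5 (T/C, transition), 12 (C/T, transition), 16 (T/C, transition), 18 (G/A, transition), 20 (C/T, transition), 27 (C/G, transversion), 28 (A/G, transition).
Of the 8 differences, 6 transitions and 2 transversions over 46 sites: P = 6/46 = 0.130435, Q = 2/46 = 0.043478.
d = −0.5·ln(0.695652) − 0.25·ln(0.913044) = −0.5·(-0.362906) − 0.25·(-0.090971) = 0.2042.

0.2042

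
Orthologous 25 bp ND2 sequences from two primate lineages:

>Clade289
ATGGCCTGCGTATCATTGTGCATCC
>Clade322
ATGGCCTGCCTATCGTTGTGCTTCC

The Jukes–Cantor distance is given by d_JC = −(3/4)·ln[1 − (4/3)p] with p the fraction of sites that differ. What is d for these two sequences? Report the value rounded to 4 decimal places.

Mismatches occur at site 10 (G/C), site 15 (A/G), site 22 (A/T).
p = 3/25 = 0.120000.
d = −0.75 · ln(1 − (4/3)·0.120000) = −0.75 · ln(0.840000) = −0.75 · (-0.174353) = 0.1308.

0.1308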